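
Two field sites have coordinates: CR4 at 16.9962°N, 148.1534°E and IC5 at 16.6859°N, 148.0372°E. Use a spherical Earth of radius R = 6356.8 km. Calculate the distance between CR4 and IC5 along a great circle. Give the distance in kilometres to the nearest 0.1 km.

Δφ = -0.3103°,  Δλ = -0.1162°
a = sin²(Δφ/2) + cos φ₁ cos φ₂ sin²(Δλ/2) = 0.000008
c = 2·arcsin(√a) = 0.005753 rad = 0.3296°
d = R·c = 6356.8 × 0.005753 = 36.6 km

36.6 km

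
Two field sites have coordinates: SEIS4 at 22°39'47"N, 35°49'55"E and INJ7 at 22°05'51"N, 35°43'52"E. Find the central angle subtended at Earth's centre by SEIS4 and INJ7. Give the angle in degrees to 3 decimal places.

0.573°

SEIS4: φ = +22.66306°, λ = +35.83194°
INJ7: φ = +22.09750°, λ = +35.73111°
Δφ = -0.5656°,  Δλ = -0.1008°
a = sin²(Δφ/2) + cos φ₁ cos φ₂ sin²(Δλ/2) = 0.000025
c = 2·arcsin(√a) = 0.010004 rad = 0.5732°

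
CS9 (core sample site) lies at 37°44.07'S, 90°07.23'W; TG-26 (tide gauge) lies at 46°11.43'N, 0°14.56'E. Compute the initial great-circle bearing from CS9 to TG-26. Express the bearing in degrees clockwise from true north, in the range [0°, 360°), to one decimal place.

50.6°

CS9: φ = -37.73450°, λ = -90.12050°
TG-26: φ = +46.19050°, λ = +0.24267°
Δλ = 90.3632°
y = sin Δλ · cos φ₂ = 0.692249
x = cos φ₁ sin φ₂ − sin φ₁ cos φ₂ cos Δλ = 0.568032
θ = atan2(y, x) = 50.6291° → 50.6291° (mod 360°)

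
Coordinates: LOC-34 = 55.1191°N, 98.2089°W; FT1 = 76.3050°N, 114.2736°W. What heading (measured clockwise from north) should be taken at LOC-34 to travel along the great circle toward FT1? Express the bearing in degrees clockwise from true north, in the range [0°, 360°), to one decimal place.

349.9°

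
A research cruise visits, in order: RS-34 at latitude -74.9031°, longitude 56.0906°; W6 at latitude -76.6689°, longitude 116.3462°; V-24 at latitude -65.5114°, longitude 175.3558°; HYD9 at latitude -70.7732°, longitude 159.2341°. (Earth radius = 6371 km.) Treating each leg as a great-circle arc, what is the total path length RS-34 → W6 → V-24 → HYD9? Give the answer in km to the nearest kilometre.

4781 km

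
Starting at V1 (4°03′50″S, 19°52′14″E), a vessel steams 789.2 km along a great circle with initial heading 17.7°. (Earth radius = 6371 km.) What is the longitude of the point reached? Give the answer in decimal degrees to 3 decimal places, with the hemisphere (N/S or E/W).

22.026°E

V1: φ = -4.06389°, λ = +19.87056°
δ = d/R = 789.2/6371 = 0.123874 rad
φ₂ = arcsin(sin φ₁ cos δ + cos φ₁ sin δ cos θ)
   = arcsin(-0.07087·0.99234 + 0.99749·0.12356·0.95266) = 2.69886°
λ₂ = λ₁ + atan2(sin θ sin δ cos φ₁, cos δ − sin φ₁ sin φ₂) = 22.02580°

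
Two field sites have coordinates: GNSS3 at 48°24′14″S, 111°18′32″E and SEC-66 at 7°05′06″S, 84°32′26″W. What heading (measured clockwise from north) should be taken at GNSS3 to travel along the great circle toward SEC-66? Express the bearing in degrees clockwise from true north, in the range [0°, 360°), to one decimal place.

161.2°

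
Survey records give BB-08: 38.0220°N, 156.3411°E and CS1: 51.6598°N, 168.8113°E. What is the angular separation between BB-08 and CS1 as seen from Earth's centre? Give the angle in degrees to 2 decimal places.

Δφ = 13.6378°,  Δλ = 12.4702°
a = sin²(Δφ/2) + cos φ₁ cos φ₂ sin²(Δλ/2) = 0.019862
c = 2·arcsin(√a) = 0.282803 rad = 16.2034°

16.20°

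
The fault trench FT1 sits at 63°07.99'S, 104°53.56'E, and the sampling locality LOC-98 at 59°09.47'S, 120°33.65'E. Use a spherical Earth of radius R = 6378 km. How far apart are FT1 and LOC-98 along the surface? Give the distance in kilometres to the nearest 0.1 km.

FT1: φ = -63.13317°, λ = +104.89267°
LOC-98: φ = -59.15783°, λ = +120.56083°
Δφ = 3.9753°,  Δλ = 15.6682°
a = sin²(Δφ/2) + cos φ₁ cos φ₂ sin²(Δλ/2) = 0.005508
c = 2·arcsin(√a) = 0.148562 rad = 8.5120°
d = R·c = 6378 × 0.148562 = 947.5 km

947.5 km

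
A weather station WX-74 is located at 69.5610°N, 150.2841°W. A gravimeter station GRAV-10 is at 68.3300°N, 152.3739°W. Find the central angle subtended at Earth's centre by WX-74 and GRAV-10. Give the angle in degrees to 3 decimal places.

Δφ = -1.2310°,  Δλ = -2.0898°
a = sin²(Δφ/2) + cos φ₁ cos φ₂ sin²(Δλ/2) = 0.000158
c = 2·arcsin(√a) = 0.025162 rad = 1.4417°

1.442°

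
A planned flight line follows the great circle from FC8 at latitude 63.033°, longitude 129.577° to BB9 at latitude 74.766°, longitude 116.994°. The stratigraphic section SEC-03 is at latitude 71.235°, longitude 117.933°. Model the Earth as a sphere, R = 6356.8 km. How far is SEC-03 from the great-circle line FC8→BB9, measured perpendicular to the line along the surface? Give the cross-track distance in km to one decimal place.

148.6 km

δ₁₃ = central angle FC8→SEC-03 = 0.162850 rad  (haversine)
θ₁₃ = bearing FC8→SEC-03 = 336.393°,  θ₁₂ = bearing FC8→BB9 = 344.681°
dₓₜ = R·arcsin(sin δ₁₃ · sin(θ₁₃ − θ₁₂)) = 6356.8·arcsin(0.16213·sin(-8.288°)) = -148.572 km
|dₓₜ| = 148.572 km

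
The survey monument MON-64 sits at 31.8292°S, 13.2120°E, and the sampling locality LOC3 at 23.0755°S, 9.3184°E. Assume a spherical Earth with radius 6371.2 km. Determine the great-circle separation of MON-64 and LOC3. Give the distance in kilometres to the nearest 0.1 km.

1046.2 km

Δφ = 8.7537°,  Δλ = -3.8936°
a = sin²(Δφ/2) + cos φ₁ cos φ₂ sin²(Δλ/2) = 0.006726
c = 2·arcsin(√a) = 0.164212 rad = 9.4086°
d = R·c = 6371.2 × 0.164212 = 1046.2 km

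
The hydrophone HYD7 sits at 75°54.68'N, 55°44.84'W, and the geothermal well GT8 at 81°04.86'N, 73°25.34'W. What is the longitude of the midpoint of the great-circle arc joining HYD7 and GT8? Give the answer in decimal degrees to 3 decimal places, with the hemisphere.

HYD7: φ = +75.91133°, λ = -55.74733°
GT8: φ = +81.08100°, λ = -73.42233°
Bx = cos φ₂ cos Δλ = 0.147719,  By = cos φ₂ sin Δλ = -0.047072
φₘ = atan2(sin φ₁ + sin φ₂, √((cos φ₁ + Bx)² + By²)) = 78.62258°
λₘ = λ₁ + atan2(By, cos φ₁ + Bx) = -62.60962°

62.610°W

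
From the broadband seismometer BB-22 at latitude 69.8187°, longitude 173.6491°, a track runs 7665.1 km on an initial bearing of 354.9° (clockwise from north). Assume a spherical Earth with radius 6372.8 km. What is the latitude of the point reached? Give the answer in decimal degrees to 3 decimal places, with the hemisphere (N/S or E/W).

41.170°N

δ = d/R = 7665.1/6372.8 = 1.202784 rad
φ₂ = arcsin(sin φ₁ cos δ + cos φ₁ sin δ cos θ)
   = arcsin(0.93861·0.35976 + 0.34499·0.93304·0.99604) = 41.16980°
λ₂ = λ₁ + atan2(sin θ sin δ cos φ₁, cos δ − sin φ₁ sin φ₂) = -0.02498°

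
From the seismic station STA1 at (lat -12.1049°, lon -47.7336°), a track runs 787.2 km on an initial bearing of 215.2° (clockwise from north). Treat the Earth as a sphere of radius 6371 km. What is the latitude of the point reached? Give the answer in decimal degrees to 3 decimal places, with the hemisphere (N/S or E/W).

δ = d/R = 787.2/6371 = 0.123560 rad
φ₂ = arcsin(sin φ₁ cos δ + cos φ₁ sin δ cos θ)
   = arcsin(-0.20970·0.99238 + 0.97777·0.12325·-0.81714) = -17.85287°
λ₂ = λ₁ + atan2(sin θ sin δ cos φ₁, cos δ − sin φ₁ sin φ₂) = -52.01395°

17.853°S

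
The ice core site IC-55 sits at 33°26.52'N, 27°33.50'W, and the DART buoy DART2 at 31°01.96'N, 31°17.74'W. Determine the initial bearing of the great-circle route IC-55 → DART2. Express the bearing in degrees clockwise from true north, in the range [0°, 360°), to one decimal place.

233.7°

IC-55: φ = +33.44200°, λ = -27.55833°
DART2: φ = +31.03267°, λ = -31.29567°
Δλ = -3.7373°
y = sin Δλ · cos φ₂ = -0.055853
x = cos φ₁ sin φ₂ − sin φ₁ cos φ₂ cos Δλ = -0.041034
θ = atan2(y, x) = -126.3040° → 233.6960° (mod 360°)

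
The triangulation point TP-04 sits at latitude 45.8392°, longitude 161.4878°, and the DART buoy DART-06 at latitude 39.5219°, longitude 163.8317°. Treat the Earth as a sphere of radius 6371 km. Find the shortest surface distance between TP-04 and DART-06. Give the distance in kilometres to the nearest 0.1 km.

728.0 km

Δφ = -6.3173°,  Δλ = 2.3439°
a = sin²(Δφ/2) + cos φ₁ cos φ₂ sin²(Δλ/2) = 0.003261
c = 2·arcsin(√a) = 0.114271 rad = 6.5473°
d = R·c = 6371 × 0.114271 = 728.0 km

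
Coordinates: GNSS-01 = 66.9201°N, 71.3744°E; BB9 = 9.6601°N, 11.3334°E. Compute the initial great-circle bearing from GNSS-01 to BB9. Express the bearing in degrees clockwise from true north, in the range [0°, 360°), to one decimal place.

Δλ = -60.0410°
y = sin Δλ · cos φ₂ = -0.854098
x = cos φ₁ sin φ₂ − sin φ₁ cos φ₂ cos Δλ = -0.387114
θ = atan2(y, x) = -114.3821° → 245.6179° (mod 360°)

245.6°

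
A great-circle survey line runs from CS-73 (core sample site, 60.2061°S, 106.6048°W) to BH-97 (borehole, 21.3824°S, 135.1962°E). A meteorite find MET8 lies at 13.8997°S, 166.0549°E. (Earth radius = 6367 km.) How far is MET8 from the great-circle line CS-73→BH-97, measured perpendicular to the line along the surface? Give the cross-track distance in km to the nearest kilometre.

3205 km

δ₁₃ = central angle CS-73→MET8 = 1.337843 rad  (haversine)
θ₁₃ = bearing CS-73→MET8 = 265.268°,  θ₁₂ = bearing CS-73→BH-97 = 235.548°
dₓₜ = R·arcsin(sin δ₁₃ · sin(θ₁₃ − θ₁₂)) = 6367·arcsin(0.97299·sin(29.720°)) = 3204.869 km
|dₓₜ| = 3204.869 km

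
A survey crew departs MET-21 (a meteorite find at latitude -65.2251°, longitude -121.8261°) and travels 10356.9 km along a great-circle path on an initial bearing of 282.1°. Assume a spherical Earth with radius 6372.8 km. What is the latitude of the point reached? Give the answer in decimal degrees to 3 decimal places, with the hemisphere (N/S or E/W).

7.878°N

δ = d/R = 10356.9/6372.8 = 1.625173 rad
φ₂ = arcsin(sin φ₁ cos δ + cos φ₁ sin δ cos θ)
   = arcsin(-0.90796·-0.05435 + 0.41905·0.99852·0.20962) = 7.87770°
λ₂ = λ₁ + atan2(sin θ sin δ cos φ₁, cos δ − sin φ₁ sin φ₂) = 157.89558°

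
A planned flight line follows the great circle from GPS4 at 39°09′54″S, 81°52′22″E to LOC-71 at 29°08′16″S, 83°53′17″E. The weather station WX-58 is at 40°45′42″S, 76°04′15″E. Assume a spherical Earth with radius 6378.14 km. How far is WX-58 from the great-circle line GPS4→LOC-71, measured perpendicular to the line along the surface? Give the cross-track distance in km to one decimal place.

GPS4: φ = -39.16500°, λ = +81.87278°
LOC-71: φ = -29.13778°, λ = +83.88806°
WX-58: φ = -40.76167°, λ = +76.07083°
δ₁₃ = central angle GPS4→WX-58 = 0.082445 rad  (haversine)
θ₁₃ = bearing GPS4→WX-58 = 248.401°,  θ₁₂ = bearing GPS4→LOC-71 = 10.024°
dₓₜ = R·arcsin(sin δ₁₃ · sin(θ₁₃ − θ₁₂)) = 6378.14·arcsin(0.08235·sin(238.377°)) = -447.626 km
|dₓₜ| = 447.626 km

447.6 km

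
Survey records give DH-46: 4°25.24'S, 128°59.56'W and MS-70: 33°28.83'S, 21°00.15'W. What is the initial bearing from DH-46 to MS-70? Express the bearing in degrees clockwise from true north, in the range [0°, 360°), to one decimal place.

125.7°

DH-46: φ = -4.42067°, λ = -128.99267°
MS-70: φ = -33.48050°, λ = -21.00250°
Δλ = 107.9902°
y = sin Δλ · cos φ₂ = 0.793295
x = cos φ₁ sin φ₂ − sin φ₁ cos φ₂ cos Δλ = -0.569868
θ = atan2(y, x) = 125.6918° → 125.6918° (mod 360°)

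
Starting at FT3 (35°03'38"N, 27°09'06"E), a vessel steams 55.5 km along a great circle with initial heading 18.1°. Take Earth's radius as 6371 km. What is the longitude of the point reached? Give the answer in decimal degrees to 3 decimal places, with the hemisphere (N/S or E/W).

FT3: φ = +35.06056°, λ = +27.15167°
δ = d/R = 55.5/6371 = 0.008711 rad
φ₂ = arcsin(sin φ₁ cos δ + cos φ₁ sin δ cos θ)
   = arcsin(0.57444·0.99996 + 0.81855·0.00871·0.95052) = 35.53483°
λ₂ = λ₁ + atan2(sin θ sin δ cos φ₁, cos δ − sin φ₁ sin φ₂) = 27.34222°

27.342°E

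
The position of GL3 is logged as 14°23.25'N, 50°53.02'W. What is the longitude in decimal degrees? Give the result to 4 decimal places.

50° + 53.02′/60 = 50 + 0.88367 = 50.8837°

50.8837°W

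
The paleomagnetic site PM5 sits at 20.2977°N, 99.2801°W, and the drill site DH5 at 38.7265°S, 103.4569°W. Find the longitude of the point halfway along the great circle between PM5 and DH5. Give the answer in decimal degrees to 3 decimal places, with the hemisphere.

101.177°W

Bx = cos φ₂ cos Δλ = 0.778069,  By = cos φ₂ sin Δλ = -0.056821
φₘ = atan2(sin φ₁ + sin φ₂, √((cos φ₁ + Bx)² + By²)) = -9.22037°
λₘ = λ₁ + atan2(By, cos φ₁ + Bx) = -101.17665°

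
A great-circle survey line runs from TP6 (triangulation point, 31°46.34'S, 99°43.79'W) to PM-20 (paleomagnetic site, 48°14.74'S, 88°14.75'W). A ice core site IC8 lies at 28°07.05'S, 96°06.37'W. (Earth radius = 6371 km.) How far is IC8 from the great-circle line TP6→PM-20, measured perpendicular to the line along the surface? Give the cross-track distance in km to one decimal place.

TP6: φ = -31.77233°, λ = -99.72983°
PM-20: φ = -48.24567°, λ = -88.24583°
IC8: φ = -28.11750°, λ = -96.10617°
δ₁₃ = central angle TP6→IC8 = 0.084083 rad  (haversine)
θ₁₃ = bearing TP6→IC8 = 41.586°,  θ₁₂ = bearing TP6→PM-20 = 155.475°
dₓₜ = R·arcsin(sin δ₁₃ · sin(θ₁₃ − θ₁₂)) = 6371·arcsin(0.08398·sin(-113.889°)) = -489.708 km
|dₓₜ| = 489.708 km

489.7 km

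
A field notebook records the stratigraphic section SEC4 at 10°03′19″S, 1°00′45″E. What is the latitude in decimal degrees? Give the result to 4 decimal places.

10.0553°S

10° + 3′/60 + 19″/3600 = 10 + 0.05000 + 0.00528 = 10.0553°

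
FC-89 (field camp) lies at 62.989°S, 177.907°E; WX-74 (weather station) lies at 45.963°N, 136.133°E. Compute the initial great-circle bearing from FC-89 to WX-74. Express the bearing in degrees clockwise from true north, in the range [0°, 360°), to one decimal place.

329.6°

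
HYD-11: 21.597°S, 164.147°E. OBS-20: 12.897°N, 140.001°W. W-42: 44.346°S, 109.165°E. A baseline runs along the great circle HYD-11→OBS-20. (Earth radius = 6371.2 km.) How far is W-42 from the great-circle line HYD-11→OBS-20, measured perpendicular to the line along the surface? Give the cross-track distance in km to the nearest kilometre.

δ₁₃ = central angle HYD-11→W-42 = 0.877809 rad  (haversine)
θ₁₃ = bearing HYD-11→W-42 = 229.576°,  θ₁₂ = bearing HYD-11→OBS-20 = 63.119°
dₓₜ = R·arcsin(sin δ₁₃ · sin(θ₁₃ − θ₁₂)) = 6371.2·arcsin(0.76934·sin(166.457°)) = 1154.159 km
|dₓₜ| = 1154.159 km

1154 km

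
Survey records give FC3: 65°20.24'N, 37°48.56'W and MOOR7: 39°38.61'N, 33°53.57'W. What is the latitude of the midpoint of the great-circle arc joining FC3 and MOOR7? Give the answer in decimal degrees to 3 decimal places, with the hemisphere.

52.505°N

FC3: φ = +65.33733°, λ = -37.80933°
MOOR7: φ = +39.64350°, λ = -33.89283°
Bx = cos φ₂ cos Δλ = 0.768231,  By = cos φ₂ sin Δλ = 0.052595
φₘ = atan2(sin φ₁ + sin φ₂, √((cos φ₁ + Bx)² + By²)) = 52.50515°
λₘ = λ₁ + atan2(By, cos φ₁ + Bx) = -35.26907°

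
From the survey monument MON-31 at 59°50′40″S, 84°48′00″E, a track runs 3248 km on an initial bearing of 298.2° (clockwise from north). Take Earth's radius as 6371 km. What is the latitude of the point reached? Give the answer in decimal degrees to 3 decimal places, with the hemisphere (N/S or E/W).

MON-31: φ = -59.84444°, λ = +84.80000°
δ = d/R = 3248/6371 = 0.509810 rad
φ₂ = arcsin(sin φ₁ cos δ + cos φ₁ sin δ cos θ)
   = arcsin(-0.86466·0.87284 + 0.50235·0.48801·0.47255) = -39.70721°
λ₂ = λ₁ + atan2(sin θ sin δ cos φ₁, cos δ − sin φ₁ sin φ₂) = 50.81002°

39.707°S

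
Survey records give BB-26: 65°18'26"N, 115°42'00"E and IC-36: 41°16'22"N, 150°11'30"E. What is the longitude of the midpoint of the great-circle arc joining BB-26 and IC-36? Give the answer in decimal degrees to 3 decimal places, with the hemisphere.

138.010°E

BB-26: φ = +65.30722°, λ = +115.70000°
IC-36: φ = +41.27278°, λ = +150.19167°
Bx = cos φ₂ cos Δλ = 0.619457,  By = cos φ₂ sin Δλ = 0.425608
φₘ = atan2(sin φ₁ + sin φ₂, √((cos φ₁ + Bx)² + By²)) = 54.43840°
λₘ = λ₁ + atan2(By, cos φ₁ + Bx) = 138.01029°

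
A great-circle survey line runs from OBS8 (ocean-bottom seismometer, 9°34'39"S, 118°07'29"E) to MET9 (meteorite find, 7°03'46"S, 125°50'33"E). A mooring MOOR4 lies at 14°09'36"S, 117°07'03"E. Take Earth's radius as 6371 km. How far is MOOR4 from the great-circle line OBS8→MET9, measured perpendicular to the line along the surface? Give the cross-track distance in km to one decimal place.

OBS8: φ = -9.57750°, λ = +118.12472°
MET9: φ = -7.06278°, λ = +125.84250°
MOOR4: φ = -14.16000°, λ = +117.11750°
δ₁₃ = central angle OBS8→MOOR4 = 0.081808 rad  (haversine)
θ₁₃ = bearing OBS8→MOOR4 = 192.039°,  θ₁₂ = bearing OBS8→MET9 = 72.360°
dₓₜ = R·arcsin(sin δ₁₃ · sin(θ₁₃ − θ₁₂)) = 6371·arcsin(0.08172·sin(119.679°)) = 452.698 km
|dₓₜ| = 452.698 km

452.7 km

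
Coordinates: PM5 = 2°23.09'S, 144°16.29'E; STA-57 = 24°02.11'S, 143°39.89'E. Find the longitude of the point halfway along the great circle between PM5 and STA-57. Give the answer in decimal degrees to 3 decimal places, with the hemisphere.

PM5: φ = -2.38483°, λ = +144.27150°
STA-57: φ = -24.03517°, λ = +143.66483°
Bx = cos φ₂ cos Δλ = 0.913244,  By = cos φ₂ sin Δλ = -0.009670
φₘ = atan2(sin φ₁ + sin φ₂, √((cos φ₁ + Bx)² + By²)) = -13.21018°
λₘ = λ₁ + atan2(By, cos φ₁ + Bx) = 143.98178°

143.982°E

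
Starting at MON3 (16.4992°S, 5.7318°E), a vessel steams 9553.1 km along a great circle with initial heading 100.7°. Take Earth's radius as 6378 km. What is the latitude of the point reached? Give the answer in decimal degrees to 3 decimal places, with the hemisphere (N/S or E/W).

11.435°S

δ = d/R = 9553.1/6378 = 1.497821 rad
φ₂ = arcsin(sin φ₁ cos δ + cos φ₁ sin δ cos θ)
   = arcsin(-0.28400·0.07291 + 0.95882·0.99734·-0.18567) = -11.43491°
λ₂ = λ₁ + atan2(sin θ sin δ cos φ₁, cos δ − sin φ₁ sin φ₂) = 94.71932°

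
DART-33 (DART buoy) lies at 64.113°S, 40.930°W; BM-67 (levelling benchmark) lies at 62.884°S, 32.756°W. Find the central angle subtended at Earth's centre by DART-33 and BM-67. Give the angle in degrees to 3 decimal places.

3.846°

Δφ = 1.2290°,  Δλ = 8.1740°
a = sin²(Δφ/2) + cos φ₁ cos φ₂ sin²(Δλ/2) = 0.001126
c = 2·arcsin(√a) = 0.067120 rad = 3.8457°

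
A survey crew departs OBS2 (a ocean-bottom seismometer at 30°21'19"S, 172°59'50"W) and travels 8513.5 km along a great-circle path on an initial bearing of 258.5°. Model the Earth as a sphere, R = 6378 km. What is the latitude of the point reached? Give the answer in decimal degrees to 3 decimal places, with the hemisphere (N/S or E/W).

16.584°S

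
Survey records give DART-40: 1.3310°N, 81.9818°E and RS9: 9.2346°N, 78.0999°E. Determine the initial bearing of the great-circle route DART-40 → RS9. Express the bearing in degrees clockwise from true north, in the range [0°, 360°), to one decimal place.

Δλ = -3.8819°
y = sin Δλ · cos φ₂ = -0.066823
x = cos φ₁ sin φ₂ − sin φ₁ cos φ₂ cos Δλ = 0.137559
θ = atan2(y, x) = -25.9092° → 334.0908° (mod 360°)

334.1°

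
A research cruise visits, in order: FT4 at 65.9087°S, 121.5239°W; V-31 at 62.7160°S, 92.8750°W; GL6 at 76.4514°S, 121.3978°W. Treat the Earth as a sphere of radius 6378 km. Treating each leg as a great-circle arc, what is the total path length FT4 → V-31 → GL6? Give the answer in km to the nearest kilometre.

3260 km

FT4→V-31: c = 0.221632 rad, d = 1413.57 km
V-31→GL6: c = 0.289564 rad, d = 1846.84 km
Total = 1413.57 + 1846.84 = 3260.41 km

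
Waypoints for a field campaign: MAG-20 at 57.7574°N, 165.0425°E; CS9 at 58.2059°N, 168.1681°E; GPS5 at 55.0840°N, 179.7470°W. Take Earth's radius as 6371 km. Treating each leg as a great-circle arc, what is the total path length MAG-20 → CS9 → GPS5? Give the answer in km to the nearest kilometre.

1006 km

MAG-20→CS9: c = 0.029960 rad, d = 190.88 km
CS9→GPS5: c = 0.127894 rad, d = 814.81 km
Total = 190.88 + 814.81 = 1005.69 km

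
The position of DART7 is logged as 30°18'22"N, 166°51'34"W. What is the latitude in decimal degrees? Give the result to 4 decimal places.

30° + 18′/60 + 22″/3600 = 30 + 0.30000 + 0.00611 = 30.3061°

30.3061°N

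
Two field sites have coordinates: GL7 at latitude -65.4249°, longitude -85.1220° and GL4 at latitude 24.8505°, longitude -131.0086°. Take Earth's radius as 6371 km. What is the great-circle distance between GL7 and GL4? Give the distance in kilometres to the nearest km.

10771 km

Δφ = 90.2754°,  Δλ = -45.8866°
a = sin²(Δφ/2) + cos φ₁ cos φ₂ sin²(Δλ/2) = 0.559749
c = 2·arcsin(√a) = 1.690582 rad = 96.8632°
d = R·c = 6371 × 1.690582 = 10770.7 km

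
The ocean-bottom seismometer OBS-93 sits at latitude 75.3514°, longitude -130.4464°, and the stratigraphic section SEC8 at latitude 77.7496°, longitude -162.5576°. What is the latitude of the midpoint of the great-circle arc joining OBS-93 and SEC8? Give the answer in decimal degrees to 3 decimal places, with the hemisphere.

Bx = cos φ₂ cos Δλ = 0.179724,  By = cos φ₂ sin Δλ = -0.112790
φₘ = atan2(sin φ₁ + sin φ₂, √((cos φ₁ + Bx)² + By²)) = 77.05314°
λₘ = λ₁ + atan2(By, cos φ₁ + Bx) = -145.05906°

77.053°N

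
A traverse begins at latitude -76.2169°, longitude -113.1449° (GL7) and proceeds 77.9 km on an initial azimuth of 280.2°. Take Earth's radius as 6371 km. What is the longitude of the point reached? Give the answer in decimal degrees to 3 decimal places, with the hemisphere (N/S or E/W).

116.011°W

δ = d/R = 77.9/6371 = 0.012227 rad
φ₂ = arcsin(sin φ₁ cos δ + cos φ₁ sin δ cos θ)
   = arcsin(-0.97120·0.99993 + 0.23825·0.01223·0.17708) = -76.07609°
λ₂ = λ₁ + atan2(sin θ sin δ cos φ₁, cos δ − sin φ₁ sin φ₂) = -116.01138°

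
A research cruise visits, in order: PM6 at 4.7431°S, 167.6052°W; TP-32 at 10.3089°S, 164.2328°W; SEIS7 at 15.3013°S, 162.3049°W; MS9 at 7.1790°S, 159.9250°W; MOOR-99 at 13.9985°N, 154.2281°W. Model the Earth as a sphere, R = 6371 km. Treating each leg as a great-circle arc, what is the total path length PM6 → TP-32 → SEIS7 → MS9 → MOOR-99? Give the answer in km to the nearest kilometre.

4692 km

PM6→TP-32: c = 0.113308 rad, d = 721.88 km
TP-32→SEIS7: c = 0.093103 rad, d = 593.16 km
SEIS7→MS9: c = 0.147488 rad, d = 939.65 km
MS9→MOOR-99: c = 0.382563 rad, d = 2437.31 km
Total = 721.88 + 593.16 + 939.65 + 2437.31 = 4692.00 km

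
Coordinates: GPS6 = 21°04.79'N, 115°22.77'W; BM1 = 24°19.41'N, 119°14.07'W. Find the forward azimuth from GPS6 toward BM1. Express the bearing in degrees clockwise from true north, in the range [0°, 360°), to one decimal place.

GPS6: φ = +21.07983°, λ = -115.37950°
BM1: φ = +24.32350°, λ = -119.23450°
Δλ = -3.8550°
y = sin Δλ · cos φ₂ = -0.061264
x = cos φ₁ sin φ₂ − sin φ₁ cos φ₂ cos Δλ = 0.057324
θ = atan2(y, x) = -46.9028° → 313.0972° (mod 360°)

313.1°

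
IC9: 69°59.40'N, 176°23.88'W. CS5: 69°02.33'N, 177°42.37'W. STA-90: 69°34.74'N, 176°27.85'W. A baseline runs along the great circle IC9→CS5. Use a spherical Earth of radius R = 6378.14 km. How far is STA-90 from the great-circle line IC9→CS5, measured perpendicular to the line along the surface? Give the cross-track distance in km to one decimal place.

18.0 km

IC9: φ = +69.99000°, λ = -176.39800°
CS5: φ = +69.03883°, λ = -177.70617°
STA-90: φ = +69.57900°, λ = -176.46417°
δ₁₃ = central angle IC9→STA-90 = 0.007184 rad  (haversine)
θ₁₃ = bearing IC9→STA-90 = 183.215°,  θ₁₂ = bearing IC9→CS5 = 206.317°
dₓₜ = R·arcsin(sin δ₁₃ · sin(θ₁₃ − θ₁₂)) = 6378.14·arcsin(0.00718·sin(-23.102°)) = -17.979 km
|dₓₜ| = 17.979 km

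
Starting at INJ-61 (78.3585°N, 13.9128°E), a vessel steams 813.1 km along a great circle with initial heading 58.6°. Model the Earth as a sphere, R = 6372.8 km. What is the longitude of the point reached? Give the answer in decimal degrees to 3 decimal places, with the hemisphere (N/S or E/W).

52.685°E

δ = d/R = 813.1/6372.8 = 0.127589 rad
φ₂ = arcsin(sin φ₁ cos δ + cos φ₁ sin δ cos θ)
   = arcsin(0.97943·0.99187 + 0.20179·0.12724·0.52101) = 80.01249°
λ₂ = λ₁ + atan2(sin θ sin δ cos φ₁, cos δ − sin φ₁ sin φ₂) = 52.68504°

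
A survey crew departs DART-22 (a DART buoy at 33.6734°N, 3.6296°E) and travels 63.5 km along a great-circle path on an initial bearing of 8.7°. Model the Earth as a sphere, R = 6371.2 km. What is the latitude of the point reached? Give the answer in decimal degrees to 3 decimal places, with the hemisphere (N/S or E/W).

δ = d/R = 63.5/6371.2 = 0.009967 rad
φ₂ = arcsin(sin φ₁ cos δ + cos φ₁ sin δ cos θ)
   = arcsin(0.55446·0.99995 + 0.83221·0.00997·0.98849) = 34.23784°
λ₂ = λ₁ + atan2(sin θ sin δ cos φ₁, cos δ − sin φ₁ sin φ₂) = 3.73408°

34.238°N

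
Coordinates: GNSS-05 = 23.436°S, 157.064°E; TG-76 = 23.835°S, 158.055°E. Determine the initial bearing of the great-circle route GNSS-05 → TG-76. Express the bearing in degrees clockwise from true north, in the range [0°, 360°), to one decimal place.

113.9°

Δλ = 0.9910°
y = sin Δλ · cos φ₂ = 0.015820
x = cos φ₁ sin φ₂ − sin φ₁ cos φ₂ cos Δλ = -0.007018
θ = atan2(y, x) = 113.9231° → 113.9231° (mod 360°)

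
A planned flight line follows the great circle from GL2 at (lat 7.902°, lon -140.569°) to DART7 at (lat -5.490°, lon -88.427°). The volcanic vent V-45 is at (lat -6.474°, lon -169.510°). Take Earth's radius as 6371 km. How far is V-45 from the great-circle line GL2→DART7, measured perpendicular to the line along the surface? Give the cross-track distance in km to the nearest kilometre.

2157 km

δ₁₃ = central angle GL2→V-45 = 0.562770 rad  (haversine)
θ₁₃ = bearing GL2→V-45 = 244.317°,  θ₁₂ = bearing GL2→DART7 = 102.813°
dₓₜ = R·arcsin(sin δ₁₃ · sin(θ₁₃ − θ₁₂)) = 6371·arcsin(0.53353·sin(141.504°)) = 2156.784 km
|dₓₜ| = 2156.784 km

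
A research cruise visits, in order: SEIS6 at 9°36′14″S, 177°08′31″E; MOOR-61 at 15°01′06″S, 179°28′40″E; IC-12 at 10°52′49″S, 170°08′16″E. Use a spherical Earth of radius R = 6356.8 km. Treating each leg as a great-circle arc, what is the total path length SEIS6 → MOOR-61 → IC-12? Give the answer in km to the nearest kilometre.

SEIS6: φ = -9.60389°, λ = +177.14194°
MOOR-61: φ = -15.01833°, λ = +179.47778°
IC-12: φ = -10.88028°, λ = +170.13778°
SEIS6→MOOR-61: c = 0.102544 rad, d = 651.85 km
MOOR-61→IC-12: c = 0.174470 rad, d = 1109.07 km
Total = 651.85 + 1109.07 = 1760.92 km

1761 km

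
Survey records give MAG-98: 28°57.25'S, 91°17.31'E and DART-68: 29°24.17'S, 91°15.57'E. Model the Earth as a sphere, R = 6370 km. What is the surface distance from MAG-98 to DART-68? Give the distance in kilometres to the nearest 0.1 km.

50.0 km

MAG-98: φ = -28.95417°, λ = +91.28850°
DART-68: φ = -29.40283°, λ = +91.25950°
Δφ = -0.4487°,  Δλ = -0.0290°
a = sin²(Δφ/2) + cos φ₁ cos φ₂ sin²(Δλ/2) = 0.000015
c = 2·arcsin(√a) = 0.007843 rad = 0.4494°
d = R·c = 6370 × 0.007843 = 50.0 km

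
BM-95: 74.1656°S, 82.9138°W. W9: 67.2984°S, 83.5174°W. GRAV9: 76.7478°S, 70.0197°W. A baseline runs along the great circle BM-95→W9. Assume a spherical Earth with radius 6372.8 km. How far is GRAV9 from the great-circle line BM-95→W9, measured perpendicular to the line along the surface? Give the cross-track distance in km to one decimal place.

315.0 km

δ₁₃ = central angle BM-95→GRAV9 = 0.072024 rad  (haversine)
θ₁₃ = bearing BM-95→GRAV9 = 134.696°,  θ₁₂ = bearing BM-95→W9 = 358.052°
dₓₜ = R·arcsin(sin δ₁₃ · sin(θ₁₃ − θ₁₂)) = 6372.8·arcsin(0.07196·sin(-223.357°)) = 314.973 km
|dₓₜ| = 314.973 km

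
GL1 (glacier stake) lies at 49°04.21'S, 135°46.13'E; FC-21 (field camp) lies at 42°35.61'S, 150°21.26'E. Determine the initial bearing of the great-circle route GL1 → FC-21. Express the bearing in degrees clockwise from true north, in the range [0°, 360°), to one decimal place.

GL1: φ = -49.07017°, λ = +135.76883°
FC-21: φ = -42.59350°, λ = +150.35433°
Δλ = 14.5855°
y = sin Δλ · cos φ₂ = 0.185387
x = cos φ₁ sin φ₂ − sin φ₁ cos φ₂ cos Δλ = 0.094874
θ = atan2(y, x) = 62.8982° → 62.8982° (mod 360°)

62.9°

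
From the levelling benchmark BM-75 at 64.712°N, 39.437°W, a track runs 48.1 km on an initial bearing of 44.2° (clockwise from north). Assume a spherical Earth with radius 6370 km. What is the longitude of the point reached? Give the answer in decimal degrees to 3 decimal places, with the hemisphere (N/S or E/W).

δ = d/R = 48.1/6370 = 0.007551 rad
φ₂ = arcsin(sin φ₁ cos δ + cos φ₁ sin δ cos θ)
   = arcsin(0.90417·0.99997 + 0.42717·0.00755·0.71691) = 65.02046°
λ₂ = λ₁ + atan2(sin θ sin δ cos φ₁, cos δ − sin φ₁ sin φ₂) = -38.72274°

38.723°W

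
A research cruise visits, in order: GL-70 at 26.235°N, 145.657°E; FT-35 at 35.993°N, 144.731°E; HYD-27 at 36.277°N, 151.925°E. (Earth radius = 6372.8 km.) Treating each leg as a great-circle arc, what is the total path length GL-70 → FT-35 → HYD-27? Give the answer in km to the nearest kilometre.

GL-70→FT-35: c = 0.170868 rad, d = 1088.90 km
FT-35→HYD-27: c = 0.101503 rad, d = 646.86 km
Total = 1088.90 + 646.86 = 1735.76 km

1736 km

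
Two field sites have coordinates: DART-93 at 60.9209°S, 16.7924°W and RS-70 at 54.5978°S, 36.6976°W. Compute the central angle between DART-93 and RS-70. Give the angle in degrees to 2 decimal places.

12.29°

Δφ = 6.3231°,  Δλ = -19.9052°
a = sin²(Δφ/2) + cos φ₁ cos φ₂ sin²(Δλ/2) = 0.011452
c = 2·arcsin(√a) = 0.214440 rad = 12.2865°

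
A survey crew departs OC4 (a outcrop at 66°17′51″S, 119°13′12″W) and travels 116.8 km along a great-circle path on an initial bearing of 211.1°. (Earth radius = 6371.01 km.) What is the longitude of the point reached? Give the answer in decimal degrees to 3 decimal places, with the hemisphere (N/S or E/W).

OC4: φ = -66.29750°, λ = -119.22000°
δ = d/R = 116.8/6371.01 = 0.018333 rad
φ₂ = arcsin(sin φ₁ cos δ + cos φ₁ sin δ cos θ)
   = arcsin(-0.91565·0.99983 + 0.40199·0.01833·-0.85627) = -67.19085°
λ₂ = λ₁ + atan2(sin θ sin δ cos φ₁, cos δ − sin φ₁ sin φ₂) = -120.61965°

120.620°W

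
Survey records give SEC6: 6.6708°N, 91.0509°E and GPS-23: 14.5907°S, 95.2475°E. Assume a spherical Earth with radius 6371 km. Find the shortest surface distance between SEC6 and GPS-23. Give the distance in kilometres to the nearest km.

Δφ = -21.2615°,  Δλ = 4.1966°
a = sin²(Δφ/2) + cos φ₁ cos φ₂ sin²(Δλ/2) = 0.035321
c = 2·arcsin(√a) = 0.378126 rad = 21.6650°
d = R·c = 6371 × 0.378126 = 2409.0 km

2409 km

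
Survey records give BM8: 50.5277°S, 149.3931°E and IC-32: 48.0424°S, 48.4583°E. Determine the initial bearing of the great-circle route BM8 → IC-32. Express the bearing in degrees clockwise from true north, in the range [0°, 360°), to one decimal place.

229.0°

Δλ = -100.9348°
y = sin Δλ · cos φ₂ = -0.656442
x = cos φ₁ sin φ₂ − sin φ₁ cos φ₂ cos Δλ = -0.570635
θ = atan2(y, x) = -131.0000° → 229.0000° (mod 360°)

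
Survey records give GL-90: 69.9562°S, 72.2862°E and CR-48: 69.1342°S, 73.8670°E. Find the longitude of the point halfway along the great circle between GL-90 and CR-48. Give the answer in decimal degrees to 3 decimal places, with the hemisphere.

73.092°E

Bx = cos φ₂ cos Δλ = 0.356045,  By = cos φ₂ sin Δλ = 0.009826
φₘ = atan2(sin φ₁ + sin φ₂, √((cos φ₁ + Bx)² + By²)) = -69.54698°
λₘ = λ₁ + atan2(By, cos φ₁ + Bx) = 73.09180°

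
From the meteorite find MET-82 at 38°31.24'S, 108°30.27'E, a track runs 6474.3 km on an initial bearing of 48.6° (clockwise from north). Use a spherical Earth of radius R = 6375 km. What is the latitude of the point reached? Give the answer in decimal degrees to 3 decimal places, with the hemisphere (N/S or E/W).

6.395°N

MET-82: φ = -38.52067°, λ = +108.50450°
δ = d/R = 6474.3/6375 = 1.015576 rad
φ₂ = arcsin(sin φ₁ cos δ + cos φ₁ sin δ cos θ)
   = arcsin(-0.62280·0.52713 + 0.78238·0.84978·0.66131) = 6.39505°
λ₂ = λ₁ + atan2(sin θ sin δ cos φ₁, cos δ − sin φ₁ sin φ₂) = 148.40259°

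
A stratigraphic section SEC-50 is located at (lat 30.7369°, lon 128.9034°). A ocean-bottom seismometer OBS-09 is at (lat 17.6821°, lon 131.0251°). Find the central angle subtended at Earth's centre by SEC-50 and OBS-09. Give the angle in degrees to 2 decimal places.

Δφ = -13.0548°,  Δλ = 2.1217°
a = sin²(Δφ/2) + cos φ₁ cos φ₂ sin²(Δλ/2) = 0.013203
c = 2·arcsin(√a) = 0.230321 rad = 13.1964°

13.20°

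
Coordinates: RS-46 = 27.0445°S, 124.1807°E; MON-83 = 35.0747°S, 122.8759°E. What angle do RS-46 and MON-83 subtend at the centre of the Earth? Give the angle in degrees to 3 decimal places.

Δφ = -8.0302°,  Δλ = -1.3048°
a = sin²(Δφ/2) + cos φ₁ cos φ₂ sin²(Δλ/2) = 0.004997
c = 2·arcsin(√a) = 0.141500 rad = 8.1074°

8.107°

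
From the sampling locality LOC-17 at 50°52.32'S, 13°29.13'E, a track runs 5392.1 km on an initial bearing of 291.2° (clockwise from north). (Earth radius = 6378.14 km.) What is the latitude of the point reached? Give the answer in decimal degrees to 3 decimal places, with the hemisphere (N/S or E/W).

LOC-17: φ = -50.87200°, λ = +13.48550°
δ = d/R = 5392.1/6378.14 = 0.845403 rad
φ₂ = arcsin(sin φ₁ cos δ + cos φ₁ sin δ cos θ)
   = arcsin(-0.77574·0.66343 + 0.63105·0.74824·0.36162) = -20.11441°
λ₂ = λ₁ + atan2(sin θ sin δ cos φ₁, cos δ − sin φ₁ sin φ₂) = -34.49462°

20.114°S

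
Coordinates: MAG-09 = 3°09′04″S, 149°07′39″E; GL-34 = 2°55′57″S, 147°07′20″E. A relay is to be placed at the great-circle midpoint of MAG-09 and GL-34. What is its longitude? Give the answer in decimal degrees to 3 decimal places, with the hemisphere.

MAG-09: φ = -3.15111°, λ = +149.12750°
GL-34: φ = -2.93250°, λ = +147.12222°
Bx = cos φ₂ cos Δλ = 0.998079,  By = cos φ₂ sin Δλ = -0.034946
φₘ = atan2(sin φ₁ + sin φ₂, √((cos φ₁ + Bx)² + By²)) = -3.04227°
λₘ = λ₁ + atan2(By, cos φ₁ + Bx) = 148.12476°

148.125°E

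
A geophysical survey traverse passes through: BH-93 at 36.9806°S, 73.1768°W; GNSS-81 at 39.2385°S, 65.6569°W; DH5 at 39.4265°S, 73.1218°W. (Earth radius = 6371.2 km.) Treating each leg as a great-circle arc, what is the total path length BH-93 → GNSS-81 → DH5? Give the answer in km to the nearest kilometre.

1346 km

BH-93→GNSS-81: c = 0.110489 rad, d = 703.95 km
GNSS-81→DH5: c = 0.100799 rad, d = 642.21 km
Total = 703.95 + 642.21 = 1346.16 km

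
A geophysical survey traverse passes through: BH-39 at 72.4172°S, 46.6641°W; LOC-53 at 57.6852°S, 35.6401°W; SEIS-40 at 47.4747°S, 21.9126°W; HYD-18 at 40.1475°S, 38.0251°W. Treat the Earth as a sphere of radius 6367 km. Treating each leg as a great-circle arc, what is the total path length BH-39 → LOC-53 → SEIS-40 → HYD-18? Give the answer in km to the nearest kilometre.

BH-39→LOC-53: c = 0.268590 rad, d = 1710.11 km
LOC-53→SEIS-40: c = 0.229228 rad, d = 1459.50 km
SEIS-40→HYD-18: c = 0.239153 rad, d = 1522.69 km
Total = 1710.11 + 1459.50 + 1522.69 = 4692.30 km

4692 km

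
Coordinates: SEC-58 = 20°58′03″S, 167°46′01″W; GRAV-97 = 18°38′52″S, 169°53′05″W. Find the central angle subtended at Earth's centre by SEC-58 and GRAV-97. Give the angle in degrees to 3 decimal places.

3.058°

SEC-58: φ = -20.96750°, λ = -167.76694°
GRAV-97: φ = -18.64778°, λ = -169.88472°
Δφ = 2.3197°,  Δλ = -2.1178°
a = sin²(Δφ/2) + cos φ₁ cos φ₂ sin²(Δλ/2) = 0.000712
c = 2·arcsin(√a) = 0.053369 rad = 3.0578°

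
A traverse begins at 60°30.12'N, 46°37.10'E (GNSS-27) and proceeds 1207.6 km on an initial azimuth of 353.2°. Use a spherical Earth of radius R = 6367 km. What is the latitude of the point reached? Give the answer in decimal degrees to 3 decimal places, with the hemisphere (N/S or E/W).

GNSS-27: φ = +60.50200°, λ = +46.61833°
δ = d/R = 1207.6/6367 = 0.189665 rad
φ₂ = arcsin(sin φ₁ cos δ + cos φ₁ sin δ cos θ)
   = arcsin(0.87037·0.98207 + 0.49239·0.18853·0.99297) = 71.25227°
λ₂ = λ₁ + atan2(sin θ sin δ cos φ₁, cos δ − sin φ₁ sin φ₂) = 42.63569°

71.252°N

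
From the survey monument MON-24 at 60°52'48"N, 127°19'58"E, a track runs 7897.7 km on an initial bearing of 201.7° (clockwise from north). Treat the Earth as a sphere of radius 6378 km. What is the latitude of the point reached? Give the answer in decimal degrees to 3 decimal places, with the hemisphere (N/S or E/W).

8.176°S

MON-24: φ = +60.88000°, λ = +127.33278°
δ = d/R = 7897.7/6378 = 1.238272 rad
φ₂ = arcsin(sin φ₁ cos δ + cos φ₁ sin δ cos θ)
   = arcsin(0.87360·0.32643 + 0.48664·0.94522·-0.92913) = -8.17604°
λ₂ = λ₁ + atan2(sin θ sin δ cos φ₁, cos δ − sin φ₁ sin φ₂) = 106.65688°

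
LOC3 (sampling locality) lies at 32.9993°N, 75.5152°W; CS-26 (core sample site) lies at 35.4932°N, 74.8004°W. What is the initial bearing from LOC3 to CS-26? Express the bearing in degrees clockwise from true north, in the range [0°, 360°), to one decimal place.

13.1°

Δλ = 0.7148°
y = sin Δλ · cos φ₂ = 0.010157
x = cos φ₁ sin φ₂ − sin φ₁ cos φ₂ cos Δλ = 0.043548
θ = atan2(y, x) = 13.1292° → 13.1292° (mod 360°)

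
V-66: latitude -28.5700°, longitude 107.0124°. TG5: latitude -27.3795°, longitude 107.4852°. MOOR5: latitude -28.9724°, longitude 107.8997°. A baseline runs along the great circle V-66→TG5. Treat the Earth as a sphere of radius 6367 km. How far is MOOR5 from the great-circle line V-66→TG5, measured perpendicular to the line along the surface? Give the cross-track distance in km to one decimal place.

96.3 km

δ₁₃ = central angle V-66→MOOR5 = 0.015284 rad  (haversine)
θ₁₃ = bearing V-66→MOOR5 = 117.569°,  θ₁₂ = bearing V-66→TG5 = 19.439°
dₓₜ = R·arcsin(sin δ₁₃ · sin(θ₁₃ − θ₁₂)) = 6367·arcsin(0.01528·sin(98.130°)) = 96.333 km
|dₓₜ| = 96.333 km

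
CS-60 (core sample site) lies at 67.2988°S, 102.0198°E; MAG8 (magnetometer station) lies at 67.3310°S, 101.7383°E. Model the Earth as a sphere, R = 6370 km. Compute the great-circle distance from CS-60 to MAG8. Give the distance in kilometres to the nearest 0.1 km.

12.6 km

Δφ = -0.0322°,  Δλ = -0.2815°
a = sin²(Δφ/2) + cos φ₁ cos φ₂ sin²(Δλ/2) = 0.000001
c = 2·arcsin(√a) = 0.001976 rad = 0.1132°
d = R·c = 6370 × 0.001976 = 12.6 km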